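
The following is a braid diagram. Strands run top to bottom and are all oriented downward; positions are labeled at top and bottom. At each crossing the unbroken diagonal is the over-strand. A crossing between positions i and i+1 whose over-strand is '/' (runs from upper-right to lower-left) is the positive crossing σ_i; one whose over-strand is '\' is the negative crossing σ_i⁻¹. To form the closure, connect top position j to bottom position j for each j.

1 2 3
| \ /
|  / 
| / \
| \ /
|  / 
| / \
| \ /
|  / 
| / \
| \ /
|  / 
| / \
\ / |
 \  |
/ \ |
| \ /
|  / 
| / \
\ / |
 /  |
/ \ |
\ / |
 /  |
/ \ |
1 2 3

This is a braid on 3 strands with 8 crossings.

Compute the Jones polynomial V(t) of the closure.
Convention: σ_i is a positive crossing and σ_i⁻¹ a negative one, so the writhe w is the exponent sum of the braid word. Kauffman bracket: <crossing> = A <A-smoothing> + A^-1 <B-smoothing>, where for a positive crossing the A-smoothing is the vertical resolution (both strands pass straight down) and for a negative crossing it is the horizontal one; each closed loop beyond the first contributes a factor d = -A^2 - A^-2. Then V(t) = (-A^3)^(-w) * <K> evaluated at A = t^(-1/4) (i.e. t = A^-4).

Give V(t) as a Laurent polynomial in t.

-t^9 + t^8 - 2*t^7 + 3*t^6 - 2*t^5 + 2*t^4 - t^3 + t^2

Derivation:
Reading the diagram top to bottom ('/'-over between positions i,i+1 = s_i, '\'-over = s_i^-1): braid word = s2 s2 s2 s2 s1^-1 s2 s1 s1.
Braid: s2 s2 s2 s2 s1^-1 s2 s1 s1 on 3 strands, 8 crossings.
Writhe w = (#positive) - (#negative) = 7 - 1 = 6.
State-sum expansion of <K>. There are 2^8 = 256 states.
For each crossing: s=0 is the vertical smoothing, s=1 horizontal. Crossing k contributes A^(sign_k * (1 - 2*s_k)); loop factor d = -A^2 - A^-2.
Tabulate the states by total A-exponent and number of loops L (A-exp: L × count):
  A^8: L=2 ×1
  A^6: L=1 ×5, L=3 ×3
  A^4: L=2 ×27, L=4 ×1
  A^2: L=1 ×18, L=3 ×38
  A^0: L=2 ×41, L=4 ×29
  A^-2: L=3 ×44, L=5 ×12
  A^-4: L=4 ×26, L=6 ×2
  A^-6: L=5 ×8
  A^-8: L=6 ×1
Each group contributes A^e * Σ count * d^(L-1):
Powers of d = -A^2 - A^-2: d^2 = A^4 + 2 + A^-4; d^3 = -A^6 - 3*A^2 - 3*A^-2 - A^-6; d^4 = A^8 + 4*A^4 + 6 + 4*A^-4 + A^-8; d^5 = -A^10 - 5*A^6 - 10*A^2 - 10*A^-2 - 5*A^-6 - A^-10.
  A^8 * (d) = -A^10 - A^6
  A^6 * (5 + 3*d^2) = 3*A^10 + 11*A^6 + 3*A^2
  A^4 * (27*d + d^3) = -A^10 - 30*A^6 - 30*A^2 - A^-2
  A^2 * (18 + 38*d^2) = 38*A^6 + 94*A^2 + 38*A^-2
  A^0 * (41*d + 29*d^3) = -29*A^6 - 128*A^2 - 128*A^-2 - 29*A^-6
  A^-2 * (44*d^2 + 12*d^4) = 12*A^6 + 92*A^2 + 160*A^-2 + 92*A^-6 + 12*A^-10
  A^-4 * (26*d^3 + 2*d^5) = -2*A^6 - 36*A^2 - 98*A^-2 - 98*A^-6 - 36*A^-10 - 2*A^-14
  A^-6 * (8*d^4) = 8*A^2 + 32*A^-2 + 48*A^-6 + 32*A^-10 + 8*A^-14
  A^-8 * (d^5) = -A^2 - 5*A^-2 - 10*A^-6 - 10*A^-10 - 5*A^-14 - A^-18
Summing the groups: <K> = A^10 - A^6 + 2*A^2 - 2*A^-2 + 3*A^-6 - 2*A^-10 + A^-14 - A^-18
Normalise by the writhe: (-A^3)^(-w) = (-A^3)^(-6) = A^-18, so f(A) = A^-18 * <K> = A^-8 - A^-12 + 2*A^-16 - 2*A^-20 + 3*A^-24 - 2*A^-28 + A^-32 - A^-36.
Substitute A = t^(-1/4), i.e. A^e → t^(-e/4): V(t) = -t^9 + t^8 - 2*t^7 + 3*t^6 - 2*t^5 + 2*t^4 - t^3 + t^2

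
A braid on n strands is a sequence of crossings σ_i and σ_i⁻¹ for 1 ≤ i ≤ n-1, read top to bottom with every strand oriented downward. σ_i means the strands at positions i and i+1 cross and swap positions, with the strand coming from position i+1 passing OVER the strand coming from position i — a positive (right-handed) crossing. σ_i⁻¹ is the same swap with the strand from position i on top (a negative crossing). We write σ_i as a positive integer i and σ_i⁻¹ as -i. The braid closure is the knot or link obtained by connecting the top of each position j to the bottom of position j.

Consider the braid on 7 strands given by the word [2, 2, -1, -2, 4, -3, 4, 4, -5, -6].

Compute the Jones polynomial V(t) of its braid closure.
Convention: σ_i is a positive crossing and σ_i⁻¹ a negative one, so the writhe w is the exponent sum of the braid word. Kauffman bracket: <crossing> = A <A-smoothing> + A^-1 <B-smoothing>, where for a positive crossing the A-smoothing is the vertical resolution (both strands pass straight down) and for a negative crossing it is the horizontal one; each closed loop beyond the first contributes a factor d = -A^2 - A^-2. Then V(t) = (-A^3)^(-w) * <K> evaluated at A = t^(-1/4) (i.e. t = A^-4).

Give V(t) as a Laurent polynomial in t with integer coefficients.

-t^4 + t^3 + t

Derivation:
The presented braid s2 s2 s1^-1 s2^-1 s4 s3^-1 s4 s4 s5^-1 s6^-1 on 7 strands reduces by inverse Markov moves (closure unchanged at each step):
  Destabilize: the word has the form β·s6^-1 where s6^-1 occurs only as the final letter (β ∈ B_6); drop it and the last strand → 6 strands.
  Destabilize: the word has the form β·s5^-1 where s5^-1 occurs only as the final letter (β ∈ B_5); drop it and the last strand → 5 strands.
Reduced to β = s2 s2 s1^-1 s2^-1 s4 s3^-1 s4 s4 on 5 strands, 8 crossings.
Compute on β:
Braid: s2 s2 s1^-1 s2^-1 s4 s3^-1 s4 s4 on 5 strands, 8 crossings.
Writhe w = (#positive) - (#negative) = 5 - 3 = 2.
Enumerate smoothing states for the bracket polynomial. There are 2^8 = 256 states.
For each crossing: s=0 is the vertical smoothing, s=1 horizontal. Crossing k contributes A^(sign_k * (1 - 2*s_k)); loop factor d = -A^2 - A^-2.
Tabulate the states by total A-exponent and number of loops L (A-exp: L × count):
  A^8: L=2 ×1
  A^6: L=1 ×3, L=3 ×5
  A^4: L=2 ×20, L=4 ×8
  A^2: L=1 ×6, L=3 ×45, L=5 ×5
  A^0: L=2 ×21, L=4 ×48, L=6 ×1
  A^-2: L=3 ×29, L=5 ×27
  A^-4: L=4 ×20, L=6 ×8
  A^-6: L=5 ×7, L=7 ×1
  A^-8: L=6 ×1
Each group contributes A^e * Σ count * d^(L-1):
Powers of d = -A^2 - A^-2: d^2 = A^4 + 2 + A^-4; d^3 = -A^6 - 3*A^2 - 3*A^-2 - A^-6; d^4 = A^8 + 4*A^4 + 6 + 4*A^-4 + A^-8; d^5 = -A^10 - 5*A^6 - 10*A^2 - 10*A^-2 - 5*A^-6 - A^-10; d^6 = A^12 + 6*A^8 + 15*A^4 + 20 + 15*A^-4 + 6*A^-8 + A^-12.
  A^8 * (d) = -A^10 - A^6
  A^6 * (3 + 5*d^2) = 5*A^10 + 13*A^6 + 5*A^2
  A^4 * (20*d + 8*d^3) = -8*A^10 - 44*A^6 - 44*A^2 - 8*A^-2
  A^2 * (6 + 45*d^2 + 5*d^4) = 5*A^10 + 65*A^6 + 126*A^2 + 65*A^-2 + 5*A^-6
  A^0 * (21*d + 48*d^3 + d^5) = -A^10 - 53*A^6 - 175*A^2 - 175*A^-2 - 53*A^-6 - A^-10
  A^-2 * (29*d^2 + 27*d^4) = 27*A^6 + 137*A^2 + 220*A^-2 + 137*A^-6 + 27*A^-10
  A^-4 * (20*d^3 + 8*d^5) = -8*A^6 - 60*A^2 - 140*A^-2 - 140*A^-6 - 60*A^-10 - 8*A^-14
  A^-6 * (7*d^4 + d^6) = A^6 + 13*A^2 + 43*A^-2 + 62*A^-6 + 43*A^-10 + 13*A^-14 + A^-18
  A^-8 * (d^5) = -A^2 - 5*A^-2 - 10*A^-6 - 10*A^-10 - 5*A^-14 - A^-18
Summing the groups: <K> = A^2 + A^-6 - A^-10
Normalise by the writhe: (-A^3)^(-w) = (-A^3)^(-2) = A^-6, so f(A) = A^-6 * <K> = A^-4 + A^-12 - A^-16.
Substitute A = t^(-1/4), i.e. A^e → t^(-e/4): V(t) = -t^4 + t^3 + t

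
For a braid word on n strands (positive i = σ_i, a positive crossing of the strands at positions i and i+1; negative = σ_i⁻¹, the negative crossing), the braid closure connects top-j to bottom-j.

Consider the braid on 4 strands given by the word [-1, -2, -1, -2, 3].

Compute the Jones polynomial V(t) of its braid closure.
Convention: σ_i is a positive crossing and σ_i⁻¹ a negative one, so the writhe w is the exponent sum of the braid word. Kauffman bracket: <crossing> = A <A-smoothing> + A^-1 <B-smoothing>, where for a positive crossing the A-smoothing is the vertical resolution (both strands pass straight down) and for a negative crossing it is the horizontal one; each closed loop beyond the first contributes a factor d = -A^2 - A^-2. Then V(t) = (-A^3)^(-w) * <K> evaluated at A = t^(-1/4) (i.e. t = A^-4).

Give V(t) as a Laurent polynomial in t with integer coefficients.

t^-1 + t^-3 - t^-4

Derivation:
The presented braid s1^-1 s2^-1 s1^-1 s2^-1 s3 on 4 strands reduces by inverse Markov moves (closure unchanged at each step):
  Destabilize: the word has the form β·s3 where s3 occurs only as the final letter (β ∈ B_3); drop it and the last strand → 3 strands.
Reduced to β = s1^-1 s2^-1 s1^-1 s2^-1 on 3 strands, 4 crossings.
Compute on β:
Braid: s1^-1 s2^-1 s1^-1 s2^-1 on 3 strands, 4 crossings.
Writhe w = (#positive) - (#negative) = 0 - 4 = -4.
Computing the Kauffman bracket via state sum. There are 2^4 = 16 states.
Smooth each crossing (0=||, 1=⌣⌢); contribution A^(Σ sign_k(1-2s_k)) * d^(L-1).
  state 0000: A-exp=-4, loops=3, term = A^-4 * d^2
  state 0001: A-exp=-2, loops=2, term = A^-2 * d^1
  state 0010: A-exp=-2, loops=2, term = A^-2 * d^1
  state 0011: A-exp=+0, loops=1, term = A^0 * d^0
  state 0100: A-exp=-2, loops=2, term = A^-2 * d^1
  state 0101: A-exp=+0, loops=3, term = A^0 * d^2
  state 0110: A-exp=+0, loops=1, term = A^0 * d^0
  state 0111: A-exp=+2, loops=2, term = A^2 * d^1
  state 1000: A-exp=-2, loops=2, term = A^-2 * d^1
  state 1001: A-exp=+0, loops=1, term = A^0 * d^0
  state 1010: A-exp=+0, loops=3, term = A^0 * d^2
  state 1011: A-exp=+2, loops=2, term = A^2 * d^1
  state 1100: A-exp=+0, loops=1, term = A^0 * d^0
  state 1101: A-exp=+2, loops=2, term = A^2 * d^1
  state 1110: A-exp=+2, loops=2, term = A^2 * d^1
  state 1111: A-exp=+4, loops=1, term = A^4 * d^0
Collect the terms by A-exponent (count of states per loop number):
Powers of d = -A^2 - A^-2: d^2 = A^4 + 2 + A^-4.
  A^4 * (1) = A^4
  A^2 * (4*d) = -4*A^4 - 4
  A^0 * (4 + 2*d^2) = 2*A^4 + 8 + 2*A^-4
  A^-2 * (4*d) = -4 - 4*A^-4
  A^-4 * (d^2) = 1 + 2*A^-4 + A^-8
Summing the groups: <K> = -A^4 + 1 + A^-8
Normalise by the writhe: (-A^3)^(-w) = (-A^3)^(4) = A^12, so f(A) = A^12 * <K> = -A^16 + A^12 + A^4.
Substitute A = t^(-1/4), i.e. A^e → t^(-e/4): V(t) = t^-1 + t^-3 - t^-4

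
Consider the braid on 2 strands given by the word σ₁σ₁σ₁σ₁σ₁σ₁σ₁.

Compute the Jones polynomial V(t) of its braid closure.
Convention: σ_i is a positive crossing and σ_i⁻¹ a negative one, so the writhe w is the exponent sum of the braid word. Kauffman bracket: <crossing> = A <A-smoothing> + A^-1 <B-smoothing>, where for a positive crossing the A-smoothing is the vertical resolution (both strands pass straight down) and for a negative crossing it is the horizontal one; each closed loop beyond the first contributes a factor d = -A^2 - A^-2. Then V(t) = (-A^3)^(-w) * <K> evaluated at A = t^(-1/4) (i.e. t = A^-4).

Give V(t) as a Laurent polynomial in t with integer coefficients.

Braid: s1 s1 s1 s1 s1 s1 s1 on 2 strands, 7 crossings.
Writhe w = (#positive) - (#negative) = 7 - 0 = 7.
State-sum expansion of <K>. There are 2^7 = 128 states.
Smooth each crossing (0=||, 1=⌣⌢); contribution A^(Σ sign_k(1-2s_k)) * d^(L-1).
Tabulate the states by total A-exponent and number of loops L (A-exp: L × count):
  A^7: L=2 ×1
  A^5: L=1 ×7
  A^3: L=2 ×21
  A^1: L=3 ×35
  A^-1: L=4 ×35
  A^-3: L=5 ×21
  A^-5: L=6 ×7
  A^-7: L=7 ×1
Each group contributes A^e * Σ count * d^(L-1):
Powers of d = -A^2 - A^-2: d^2 = A^4 + 2 + A^-4; d^3 = -A^6 - 3*A^2 - 3*A^-2 - A^-6; d^4 = A^8 + 4*A^4 + 6 + 4*A^-4 + A^-8; d^5 = -A^10 - 5*A^6 - 10*A^2 - 10*A^-2 - 5*A^-6 - A^-10; d^6 = A^12 + 6*A^8 + 15*A^4 + 20 + 15*A^-4 + 6*A^-8 + A^-12.
  A^7 * (d) = -A^9 - A^5
  A^5 * (7) = 7*A^5
  A^3 * (21*d) = -21*A^5 - 21*A
  A^1 * (35*d^2) = 35*A^5 + 70*A + 35*A^-3
  A^-1 * (35*d^3) = -35*A^5 - 105*A - 105*A^-3 - 35*A^-7
  A^-3 * (21*d^4) = 21*A^5 + 84*A + 126*A^-3 + 84*A^-7 + 21*A^-11
  A^-5 * (7*d^5) = -7*A^5 - 35*A - 70*A^-3 - 70*A^-7 - 35*A^-11 - 7*A^-15
  A^-7 * (d^6) = A^5 + 6*A + 15*A^-3 + 20*A^-7 + 15*A^-11 + 6*A^-15 + A^-19
Summing the groups: <K> = -A^9 - A + A^-3 - A^-7 + A^-11 - A^-15 + A^-19
Normalise by the writhe: (-A^3)^(-w) = (-A^3)^(-7) = -A^-21, so f(A) = -A^-21 * <K> = A^-12 + A^-20 - A^-24 + A^-28 - A^-32 + A^-36 - A^-40.
Substitute A = t^(-1/4), i.e. A^e → t^(-e/4): V(t) = -t^10 + t^9 - t^8 + t^7 - t^6 + t^5 + t^3

Answer: -t^10 + t^9 - t^8 + t^7 - t^6 + t^5 + t^3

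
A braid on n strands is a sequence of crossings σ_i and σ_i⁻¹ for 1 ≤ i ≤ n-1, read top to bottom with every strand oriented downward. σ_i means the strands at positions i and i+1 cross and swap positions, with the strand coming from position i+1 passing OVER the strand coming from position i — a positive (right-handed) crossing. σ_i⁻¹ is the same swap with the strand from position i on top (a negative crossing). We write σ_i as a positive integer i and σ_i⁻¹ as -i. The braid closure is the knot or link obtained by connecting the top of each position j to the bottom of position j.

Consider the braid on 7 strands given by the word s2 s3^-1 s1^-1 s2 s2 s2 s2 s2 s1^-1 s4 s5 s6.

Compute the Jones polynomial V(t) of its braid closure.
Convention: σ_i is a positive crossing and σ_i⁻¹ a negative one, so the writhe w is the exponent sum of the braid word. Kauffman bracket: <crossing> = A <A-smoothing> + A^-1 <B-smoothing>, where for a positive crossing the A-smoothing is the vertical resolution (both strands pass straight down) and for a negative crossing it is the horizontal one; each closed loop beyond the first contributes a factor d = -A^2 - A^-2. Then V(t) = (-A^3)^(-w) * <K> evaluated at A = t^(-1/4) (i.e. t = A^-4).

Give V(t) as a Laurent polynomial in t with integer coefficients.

The presented braid s2 s3^-1 s1^-1 s2 s2 s2 s2 s2 s1^-1 s4 s5 s6 on 7 strands reduces by inverse Markov moves (closure unchanged at each step):
  Destabilize: the word has the form β·s6 where s6 occurs only as the final letter (β ∈ B_6); drop it and the last strand → 6 strands.
  Destabilize: the word has the form β·s5 where s5 occurs only as the final letter (β ∈ B_5); drop it and the last strand → 5 strands.
  Destabilize: the word has the form β·s4 where s4 occurs only as the final letter (β ∈ B_4); drop it and the last strand → 4 strands.
Reduced to β = s2 s3^-1 s1^-1 s2 s2 s2 s2 s2 s1^-1 on 4 strands, 9 crossings.
Compute on β:
Braid: s2 s3^-1 s1^-1 s2 s2 s2 s2 s2 s1^-1 on 4 strands, 9 crossings.
Writhe w = (#positive) - (#negative) = 6 - 3 = 3.
Enumerate smoothing states for the bracket polynomial. There are 2^9 = 512 states.
Smooth each crossing (0=||, 1=⌣⌢); contribution A^(Σ sign_k(1-2s_k)) * d^(L-1).
Tabulate the states by total A-exponent and number of loops L (A-exp: L × count):
  A^9: L=3 ×1
  A^7: L=2 ×8, L=4 ×1
  A^5: L=1 ×17, L=3 ×19
  A^3: L=2 ×63, L=4 ×21
  A^1: L=3 ×111, L=5 ×15
  A^-1: L=4 ×120, L=6 ×6
  A^-3: L=5 ×83, L=7 ×1
  A^-5: L=6 ×36
  A^-7: L=7 ×9
  A^-9: L=8 ×1
Each group contributes A^e * Σ count * d^(L-1):
Powers of d = -A^2 - A^-2: d^2 = A^4 + 2 + A^-4; d^3 = -A^6 - 3*A^2 - 3*A^-2 - A^-6; d^4 = A^8 + 4*A^4 + 6 + 4*A^-4 + A^-8; d^5 = -A^10 - 5*A^6 - 10*A^2 - 10*A^-2 - 5*A^-6 - A^-10; d^6 = A^12 + 6*A^8 + 15*A^4 + 20 + 15*A^-4 + 6*A^-8 + A^-12; d^7 = -A^14 - 7*A^10 - 21*A^6 - 35*A^2 - 35*A^-2 - 21*A^-6 - 7*A^-10 - A^-14.
  A^9 * (d^2) = A^13 + 2*A^9 + A^5
  A^7 * (8*d + d^3) = -A^13 - 11*A^9 - 11*A^5 - A
  A^5 * (17 + 19*d^2) = 19*A^9 + 55*A^5 + 19*A
  A^3 * (63*d + 21*d^3) = -21*A^9 - 126*A^5 - 126*A - 21*A^-3
  A^1 * (111*d^2 + 15*d^4) = 15*A^9 + 171*A^5 + 312*A + 171*A^-3 + 15*A^-7
  A^-1 * (120*d^3 + 6*d^5) = -6*A^9 - 150*A^5 - 420*A - 420*A^-3 - 150*A^-7 - 6*A^-11
  A^-3 * (83*d^4 + d^6) = A^9 + 89*A^5 + 347*A + 518*A^-3 + 347*A^-7 + 89*A^-11 + A^-15
  A^-5 * (36*d^5) = -36*A^5 - 180*A - 360*A^-3 - 360*A^-7 - 180*A^-11 - 36*A^-15
  A^-7 * (9*d^6) = 9*A^5 + 54*A + 135*A^-3 + 180*A^-7 + 135*A^-11 + 54*A^-15 + 9*A^-19
  A^-9 * (d^7) = -A^5 - 7*A - 21*A^-3 - 35*A^-7 - 35*A^-11 - 21*A^-15 - 7*A^-19 - A^-23
Summing the groups: <K> = -A^9 + A^5 - 2*A + 2*A^-3 - 3*A^-7 + 3*A^-11 - 2*A^-15 + 2*A^-19 - A^-23
Normalise by the writhe: (-A^3)^(-w) = (-A^3)^(-3) = -A^-9, so f(A) = -A^-9 * <K> = 1 - A^-4 + 2*A^-8 - 2*A^-12 + 3*A^-16 - 3*A^-20 + 2*A^-24 - 2*A^-28 + A^-32.
Substitute A = t^(-1/4), i.e. A^e → t^(-e/4): V(t) = t^8 - 2*t^7 + 2*t^6 - 3*t^5 + 3*t^4 - 2*t^3 + 2*t^2 - t + 1

Answer: t^8 - 2*t^7 + 2*t^6 - 3*t^5 + 3*t^4 - 2*t^3 + 2*t^2 - t + 1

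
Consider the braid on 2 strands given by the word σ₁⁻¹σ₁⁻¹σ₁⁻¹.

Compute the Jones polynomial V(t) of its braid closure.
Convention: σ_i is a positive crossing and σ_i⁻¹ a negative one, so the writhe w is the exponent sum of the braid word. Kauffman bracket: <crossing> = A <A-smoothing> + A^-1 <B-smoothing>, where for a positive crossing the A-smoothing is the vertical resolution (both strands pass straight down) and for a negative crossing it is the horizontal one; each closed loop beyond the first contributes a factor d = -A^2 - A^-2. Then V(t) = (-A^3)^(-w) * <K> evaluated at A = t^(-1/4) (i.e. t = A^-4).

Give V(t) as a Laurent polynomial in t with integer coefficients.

Braid: s1^-1 s1^-1 s1^-1 on 2 strands, 3 crossings.
Writhe w = (#positive) - (#negative) = 0 - 3 = -3.
Computing the Kauffman bracket via state sum. There are 2^3 = 8 states.
Each crossing splits two ways (0=vertical, 1=horizontal). The state's weight is A^(#A-smoothings - #B-smoothings) * d^(loops - 1).
  state 000: A-exp=-3, loops=2, term = A^-3 * d^1
  state 001: A-exp=-1, loops=1, term = A^-1 * d^0
  state 010: A-exp=-1, loops=1, term = A^-1 * d^0
  state 011: A-exp=+1, loops=2, term = A^1 * d^1
  state 100: A-exp=-1, loops=1, term = A^-1 * d^0
  state 101: A-exp=+1, loops=2, term = A^1 * d^1
  state 110: A-exp=+1, loops=2, term = A^1 * d^1
  state 111: A-exp=+3, loops=3, term = A^3 * d^2
Collect the terms by A-exponent (count of states per loop number):
Powers of d = -A^2 - A^-2: d^2 = A^4 + 2 + A^-4.
  A^3 * (d^2) = A^7 + 2*A^3 + A^-1
  A^1 * (3*d) = -3*A^3 - 3*A^-1
  A^-1 * (3) = 3*A^-1
  A^-3 * (d) = -A^-1 - A^-5
Summing the groups: <K> = A^7 - A^3 - A^-5
Normalise by the writhe: (-A^3)^(-w) = (-A^3)^(3) = -A^9, so f(A) = -A^9 * <K> = -A^16 + A^12 + A^4.
Substitute A = t^(-1/4), i.e. A^e → t^(-e/4): V(t) = t^-1 + t^-3 - t^-4

Answer: t^-1 + t^-3 - t^-4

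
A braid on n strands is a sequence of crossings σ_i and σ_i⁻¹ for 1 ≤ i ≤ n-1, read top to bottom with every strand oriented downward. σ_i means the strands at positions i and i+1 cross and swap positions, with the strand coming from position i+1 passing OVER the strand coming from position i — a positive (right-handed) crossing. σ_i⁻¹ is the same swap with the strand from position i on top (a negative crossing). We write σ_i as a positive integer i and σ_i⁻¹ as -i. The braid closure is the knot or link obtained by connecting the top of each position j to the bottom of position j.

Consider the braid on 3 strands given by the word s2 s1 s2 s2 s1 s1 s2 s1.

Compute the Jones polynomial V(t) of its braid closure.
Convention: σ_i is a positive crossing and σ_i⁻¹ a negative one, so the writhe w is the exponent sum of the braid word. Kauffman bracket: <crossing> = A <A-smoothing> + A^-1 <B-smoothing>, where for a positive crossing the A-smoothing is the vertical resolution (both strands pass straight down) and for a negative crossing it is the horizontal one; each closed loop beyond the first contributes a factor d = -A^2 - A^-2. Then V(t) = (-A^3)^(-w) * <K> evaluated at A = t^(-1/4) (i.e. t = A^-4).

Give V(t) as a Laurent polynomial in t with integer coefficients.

Braid: s2 s1 s2 s2 s1 s1 s2 s1 on 3 strands, 8 crossings.
Writhe w = (#positive) - (#negative) = 8 - 0 = 8.
Computing the Kauffman bracket via state sum. There are 2^8 = 256 states.
For each crossing: s=0 is the vertical smoothing, s=1 horizontal. Crossing k contributes A^(sign_k * (1 - 2*s_k)); loop factor d = -A^2 - A^-2.
Tabulate the states by total A-exponent and number of loops L (A-exp: L × count):
  A^8: L=3 ×1
  A^6: L=2 ×8
  A^4: L=1 ×16, L=3 ×12
  A^2: L=2 ×48, L=4 ×8
  A^0: L=1 ×17, L=3 ×51, L=5 ×2
  A^-2: L=2 ×34, L=4 ×22
  A^-4: L=1 ×4, L=3 ×21, L=5 ×3
  A^-6: L=2 ×4, L=4 ×4
  A^-8: L=3 ×1
Each group contributes A^e * Σ count * d^(L-1):
Powers of d = -A^2 - A^-2: d^2 = A^4 + 2 + A^-4; d^3 = -A^6 - 3*A^2 - 3*A^-2 - A^-6; d^4 = A^8 + 4*A^4 + 6 + 4*A^-4 + A^-8.
  A^8 * (d^2) = A^12 + 2*A^8 + A^4
  A^6 * (8*d) = -8*A^8 - 8*A^4
  A^4 * (16 + 12*d^2) = 12*A^8 + 40*A^4 + 12
  A^2 * (48*d + 8*d^3) = -8*A^8 - 72*A^4 - 72 - 8*A^-4
  A^0 * (17 + 51*d^2 + 2*d^4) = 2*A^8 + 59*A^4 + 131 + 59*A^-4 + 2*A^-8
  A^-2 * (34*d + 22*d^3) = -22*A^4 - 100 - 100*A^-4 - 22*A^-8
  A^-4 * (4 + 21*d^2 + 3*d^4) = 3*A^4 + 33 + 64*A^-4 + 33*A^-8 + 3*A^-12
  A^-6 * (4*d + 4*d^3) = -4 - 16*A^-4 - 16*A^-8 - 4*A^-12
  A^-8 * (d^2) = A^-4 + 2*A^-8 + A^-12
Summing the groups: <K> = A^12 + A^4 - A^-8
Normalise by the writhe: (-A^3)^(-w) = (-A^3)^(-8) = A^-24, so f(A) = A^-24 * <K> = A^-12 + A^-20 - A^-32.
Substitute A = t^(-1/4), i.e. A^e → t^(-e/4): V(t) = -t^8 + t^5 + t^3

Answer: -t^8 + t^5 + t^3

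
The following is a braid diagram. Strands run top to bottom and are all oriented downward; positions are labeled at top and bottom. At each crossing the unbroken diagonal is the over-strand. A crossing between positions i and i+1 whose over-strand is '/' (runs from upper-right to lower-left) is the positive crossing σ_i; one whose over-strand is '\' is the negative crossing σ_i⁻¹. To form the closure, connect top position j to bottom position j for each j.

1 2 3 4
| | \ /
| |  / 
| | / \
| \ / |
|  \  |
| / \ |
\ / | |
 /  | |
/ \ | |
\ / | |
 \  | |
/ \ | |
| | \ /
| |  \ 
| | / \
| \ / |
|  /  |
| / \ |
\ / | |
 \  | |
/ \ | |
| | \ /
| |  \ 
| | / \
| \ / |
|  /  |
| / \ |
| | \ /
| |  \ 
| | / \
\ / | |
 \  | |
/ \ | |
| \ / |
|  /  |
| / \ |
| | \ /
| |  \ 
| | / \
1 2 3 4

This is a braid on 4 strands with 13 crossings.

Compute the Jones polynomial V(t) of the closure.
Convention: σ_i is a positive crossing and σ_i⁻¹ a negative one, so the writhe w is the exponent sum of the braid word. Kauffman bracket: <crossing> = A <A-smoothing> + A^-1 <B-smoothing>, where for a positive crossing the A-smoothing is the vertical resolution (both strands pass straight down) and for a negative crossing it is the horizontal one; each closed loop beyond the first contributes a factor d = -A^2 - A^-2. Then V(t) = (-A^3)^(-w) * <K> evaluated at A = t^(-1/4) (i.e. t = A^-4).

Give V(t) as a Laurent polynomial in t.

t - 2 + 3*t^-1 - 3*t^-2 + 4*t^-3 - 3*t^-4 + 2*t^-5 - t^-6

Derivation:
Reading the diagram top to bottom ('/'-over between positions i,i+1 = s_i, '\'-over = s_i^-1): braid word = s3 s2^-1 s1 s1^-1 s3^-1 s2 s1^-1 s3^-1 s2 s3^-1 s1^-1 s2 s3^-1.
The presented braid s3 s2^-1 s1 s1^-1 s3^-1 s2 s1^-1 s3^-1 s2 s3^-1 s1^-1 s2 s3^-1 on 4 strands reduces by inverse Markov moves (closure unchanged at each step):
  Deconjugate: the word is γ·β·γ⁻¹ with γ = s3 (prefix) and γ⁻¹ = s3^-1 (suffix); strip both.
  Deconjugate: the word is γ·β·γ⁻¹ with γ = s2^-1 s1 (prefix) and γ⁻¹ = s1^-1 s2 (suffix); strip both.
Reduced to β = s1^-1 s3^-1 s2 s1^-1 s3^-1 s2 s3^-1 on 4 strands, 7 crossings.
Compute on β:
Braid: s1^-1 s3^-1 s2 s1^-1 s3^-1 s2 s3^-1 on 4 strands, 7 crossings.
Writhe w = (#positive) - (#negative) = 2 - 5 = -3.
Enumerate smoothing states for the bracket polynomial. There are 2^7 = 128 states.
Smooth each crossing (0=||, 1=⌣⌢); contribution A^(Σ sign_k(1-2s_k)) * d^(L-1).
Tabulate the states by total A-exponent and number of loops L (A-exp: L × count):
  A^7: L=5 ×1
  A^5: L=4 ×7
  A^3: L=3 ×20, L=5 ×1
  A^1: L=2 ×29, L=4 ×6
  A^-1: L=1 ×19, L=3 ×16
  A^-3: L=2 ×19, L=4 ×2
  A^-5: L=3 ×7
  A^-7: L=4 ×1
Each group contributes A^e * Σ count * d^(L-1):
Powers of d = -A^2 - A^-2: d^2 = A^4 + 2 + A^-4; d^3 = -A^6 - 3*A^2 - 3*A^-2 - A^-6; d^4 = A^8 + 4*A^4 + 6 + 4*A^-4 + A^-8.
  A^7 * (d^4) = A^15 + 4*A^11 + 6*A^7 + 4*A^3 + A^-1
  A^5 * (7*d^3) = -7*A^11 - 21*A^7 - 21*A^3 - 7*A^-1
  A^3 * (20*d^2 + d^4) = A^11 + 24*A^7 + 46*A^3 + 24*A^-1 + A^-5
  A^1 * (29*d + 6*d^3) = -6*A^7 - 47*A^3 - 47*A^-1 - 6*A^-5
  A^-1 * (19 + 16*d^2) = 16*A^3 + 51*A^-1 + 16*A^-5
  A^-3 * (19*d + 2*d^3) = -2*A^3 - 25*A^-1 - 25*A^-5 - 2*A^-9
  A^-5 * (7*d^2) = 7*A^-1 + 14*A^-5 + 7*A^-9
  A^-7 * (d^3) = -A^-1 - 3*A^-5 - 3*A^-9 - A^-13
Summing the groups: <K> = A^15 - 2*A^11 + 3*A^7 - 4*A^3 + 3*A^-1 - 3*A^-5 + 2*A^-9 - A^-13
Normalise by the writhe: (-A^3)^(-w) = (-A^3)^(3) = -A^9, so f(A) = -A^9 * <K> = -A^24 + 2*A^20 - 3*A^16 + 4*A^12 - 3*A^8 + 3*A^4 - 2 + A^-4.
Substitute A = t^(-1/4), i.e. A^e → t^(-e/4): V(t) = t - 2 + 3*t^-1 - 3*t^-2 + 4*t^-3 - 3*t^-4 + 2*t^-5 - t^-6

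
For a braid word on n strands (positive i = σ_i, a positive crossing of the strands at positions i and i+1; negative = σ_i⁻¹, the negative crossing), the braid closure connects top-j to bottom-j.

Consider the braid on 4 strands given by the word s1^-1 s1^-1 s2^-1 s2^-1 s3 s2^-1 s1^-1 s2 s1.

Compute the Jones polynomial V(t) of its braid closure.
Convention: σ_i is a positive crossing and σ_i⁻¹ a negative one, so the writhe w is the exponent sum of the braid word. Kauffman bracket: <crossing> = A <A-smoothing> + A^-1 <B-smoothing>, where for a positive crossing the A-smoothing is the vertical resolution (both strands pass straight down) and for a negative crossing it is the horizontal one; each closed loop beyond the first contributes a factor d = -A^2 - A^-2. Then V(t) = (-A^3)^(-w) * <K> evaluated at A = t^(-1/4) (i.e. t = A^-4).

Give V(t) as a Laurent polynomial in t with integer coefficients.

Braid: s1^-1 s1^-1 s2^-1 s2^-1 s3 s2^-1 s1^-1 s2 s1 on 4 strands, 9 crossings.
Writhe w = (#positive) - (#negative) = 3 - 6 = -3.
Enumerate smoothing states for the bracket polynomial. There are 2^9 = 512 states.
For each crossing: s=0 is the vertical smoothing, s=1 horizontal. Crossing k contributes A^(sign_k * (1 - 2*s_k)); loop factor d = -A^2 - A^-2.
Tabulate the states by total A-exponent and number of loops L (A-exp: L × count):
  A^9: L=6 ×1
  A^7: L=5 ×8, L=7 ×1
  A^5: L=4 ×27, L=6 ×9
  A^3: L=3 ×47, L=5 ×36, L=7 ×1
  A^1: L=2 ×42, L=4 ×76, L=6 ×8
  A^-1: L=1 ×15, L=3 ×87, L=5 ×24
  A^-3: L=2 ×48, L=4 ×36
  A^-5: L=1 ×9, L=3 ×27
  A^-7: L=2 ×9
  A^-9: L=1 ×1
Each group contributes A^e * Σ count * d^(L-1):
Powers of d = -A^2 - A^-2: d^2 = A^4 + 2 + A^-4; d^3 = -A^6 - 3*A^2 - 3*A^-2 - A^-6; d^4 = A^8 + 4*A^4 + 6 + 4*A^-4 + A^-8; d^5 = -A^10 - 5*A^6 - 10*A^2 - 10*A^-2 - 5*A^-6 - A^-10; d^6 = A^12 + 6*A^8 + 15*A^4 + 20 + 15*A^-4 + 6*A^-8 + A^-12.
  A^9 * (d^5) = -A^19 - 5*A^15 - 10*A^11 - 10*A^7 - 5*A^3 - A^-1
  A^7 * (8*d^4 + d^6) = A^19 + 14*A^15 + 47*A^11 + 68*A^7 + 47*A^3 + 14*A^-1 + A^-5
  A^5 * (27*d^3 + 9*d^5) = -9*A^15 - 72*A^11 - 171*A^7 - 171*A^3 - 72*A^-1 - 9*A^-5
  A^3 * (47*d^2 + 36*d^4 + d^6) = A^15 + 42*A^11 + 206*A^7 + 330*A^3 + 206*A^-1 + 42*A^-5 + A^-9
  A^1 * (42*d + 76*d^3 + 8*d^5) = -8*A^11 - 116*A^7 - 350*A^3 - 350*A^-1 - 116*A^-5 - 8*A^-9
  A^-1 * (15 + 87*d^2 + 24*d^4) = 24*A^7 + 183*A^3 + 333*A^-1 + 183*A^-5 + 24*A^-9
  A^-3 * (48*d + 36*d^3) = -36*A^3 - 156*A^-1 - 156*A^-5 - 36*A^-9
  A^-5 * (9 + 27*d^2) = 27*A^-1 + 63*A^-5 + 27*A^-9
  A^-7 * (9*d) = -9*A^-5 - 9*A^-9
  A^-9 * (1) = A^-9
Summing the groups: <K> = A^15 - A^11 + A^7 - 2*A^3 + A^-1 - A^-5
Normalise by the writhe: (-A^3)^(-w) = (-A^3)^(3) = -A^9, so f(A) = -A^9 * <K> = -A^24 + A^20 - A^16 + 2*A^12 - A^8 + A^4.
Substitute A = t^(-1/4), i.e. A^e → t^(-e/4): V(t) = t^-1 - t^-2 + 2*t^-3 - t^-4 + t^-5 - t^-6

Answer: t^-1 - t^-2 + 2*t^-3 - t^-4 + t^-5 - t^-6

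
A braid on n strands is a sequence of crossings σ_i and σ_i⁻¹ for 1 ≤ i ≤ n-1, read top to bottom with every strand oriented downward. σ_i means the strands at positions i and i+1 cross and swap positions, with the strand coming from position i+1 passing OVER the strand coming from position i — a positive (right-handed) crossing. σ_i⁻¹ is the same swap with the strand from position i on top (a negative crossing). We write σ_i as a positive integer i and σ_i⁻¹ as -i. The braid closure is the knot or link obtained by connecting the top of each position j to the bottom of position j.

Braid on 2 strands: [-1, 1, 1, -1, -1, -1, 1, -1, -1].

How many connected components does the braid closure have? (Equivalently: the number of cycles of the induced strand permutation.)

Track the strand permutation on 2 strands, starting from identity.
  step 1: s1^-1 swaps positions 1,2 -> [2 1]
  step 2: s1 swaps positions 1,2 -> [1 2]
  step 3: s1 swaps positions 1,2 -> [2 1]
  step 4: s1^-1 swaps positions 1,2 -> [1 2]
  step 5: s1^-1 swaps positions 1,2 -> [2 1]
  step 6: s1^-1 swaps positions 1,2 -> [1 2]
  step 7: s1 swaps positions 1,2 -> [2 1]
  step 8: s1^-1 swaps positions 1,2 -> [1 2]
  step 9: s1^-1 swaps positions 1,2 -> [2 1]
Final permutation (position -> original strand): [2 1]
Closure components = cycle count of this permutation = 1.

Answer: 1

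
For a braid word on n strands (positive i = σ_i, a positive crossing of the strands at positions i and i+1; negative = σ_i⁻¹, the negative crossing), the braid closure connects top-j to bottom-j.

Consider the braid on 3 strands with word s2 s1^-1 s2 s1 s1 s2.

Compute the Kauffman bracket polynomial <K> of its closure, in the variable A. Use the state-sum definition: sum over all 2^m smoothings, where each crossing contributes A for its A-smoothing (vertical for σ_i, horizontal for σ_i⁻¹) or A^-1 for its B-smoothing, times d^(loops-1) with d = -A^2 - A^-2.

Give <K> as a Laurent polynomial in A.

A^8 - A^4 + 2 - A^-4 + A^-8 - A^-12

Derivation:
Braid: s2 s1^-1 s2 s1 s1 s2 on 3 strands, 6 crossings.
Writhe w = (#positive) - (#negative) = 5 - 1 = 4.
Computing the Kauffman bracket via state sum. There are 2^6 = 64 states.
Each crossing splits two ways (0=vertical, 1=horizontal). The state's weight is A^(#A-smoothings - #B-smoothings) * d^(loops - 1).
Tabulate the states by total A-exponent and number of loops L (A-exp: L × count):
  A^6: L=2 ×1
  A^4: L=1 ×3, L=3 ×3
  A^2: L=2 ×14, L=4 ×1
  A^0: L=1 ×10, L=3 ×10
  A^-2: L=2 ×13, L=4 ×2
  A^-4: L=3 ×6
  A^-6: L=4 ×1
Each group contributes A^e * Σ count * d^(L-1):
Powers of d = -A^2 - A^-2: d^2 = A^4 + 2 + A^-4; d^3 = -A^6 - 3*A^2 - 3*A^-2 - A^-6.
  A^6 * (d) = -A^8 - A^4
  A^4 * (3 + 3*d^2) = 3*A^8 + 9*A^4 + 3
  A^2 * (14*d + d^3) = -A^8 - 17*A^4 - 17 - A^-4
  A^0 * (10 + 10*d^2) = 10*A^4 + 30 + 10*A^-4
  A^-2 * (13*d + 2*d^3) = -2*A^4 - 19 - 19*A^-4 - 2*A^-8
  A^-4 * (6*d^2) = 6 + 12*A^-4 + 6*A^-8
  A^-6 * (d^3) = -1 - 3*A^-4 - 3*A^-8 - A^-12
Summing the groups: <K> = A^8 - A^4 + 2 - A^-4 + A^-8 - A^-12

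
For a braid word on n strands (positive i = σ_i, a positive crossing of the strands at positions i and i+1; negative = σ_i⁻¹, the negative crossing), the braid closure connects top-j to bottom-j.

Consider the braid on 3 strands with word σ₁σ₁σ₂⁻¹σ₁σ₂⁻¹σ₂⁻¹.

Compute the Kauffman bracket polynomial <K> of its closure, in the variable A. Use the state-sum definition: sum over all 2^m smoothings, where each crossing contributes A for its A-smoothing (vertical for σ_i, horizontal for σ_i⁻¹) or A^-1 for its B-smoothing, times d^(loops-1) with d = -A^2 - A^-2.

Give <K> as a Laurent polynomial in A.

Braid: s1 s1 s2^-1 s1 s2^-1 s2^-1 on 3 strands, 6 crossings.
Writhe w = (#positive) - (#negative) = 3 - 3 = 0.
Computing the Kauffman bracket via state sum. There are 2^6 = 64 states.
Smooth each crossing (0=||, 1=⌣⌢); contribution A^(Σ sign_k(1-2s_k)) * d^(L-1).
Tabulate the states by total A-exponent and number of loops L (A-exp: L × count):
  A^6: L=4 ×1
  A^4: L=3 ×6
  A^2: L=2 ×14, L=4 ×1
  A^0: L=1 ×13, L=3 ×7
  A^-2: L=2 ×14, L=4 ×1
  A^-4: L=3 ×6
  A^-6: L=4 ×1
Each group contributes A^e * Σ count * d^(L-1):
Powers of d = -A^2 - A^-2: d^2 = A^4 + 2 + A^-4; d^3 = -A^6 - 3*A^2 - 3*A^-2 - A^-6.
  A^6 * (d^3) = -A^12 - 3*A^8 - 3*A^4 - 1
  A^4 * (6*d^2) = 6*A^8 + 12*A^4 + 6
  A^2 * (14*d + d^3) = -A^8 - 17*A^4 - 17 - A^-4
  A^0 * (13 + 7*d^2) = 7*A^4 + 27 + 7*A^-4
  A^-2 * (14*d + d^3) = -A^4 - 17 - 17*A^-4 - A^-8
  A^-4 * (6*d^2) = 6 + 12*A^-4 + 6*A^-8
  A^-6 * (d^3) = -1 - 3*A^-4 - 3*A^-8 - A^-12
Summing the groups: <K> = -A^12 + 2*A^8 - 2*A^4 + 3 - 2*A^-4 + 2*A^-8 - A^-12

Answer: -A^12 + 2*A^8 - 2*A^4 + 3 - 2*A^-4 + 2*A^-8 - A^-12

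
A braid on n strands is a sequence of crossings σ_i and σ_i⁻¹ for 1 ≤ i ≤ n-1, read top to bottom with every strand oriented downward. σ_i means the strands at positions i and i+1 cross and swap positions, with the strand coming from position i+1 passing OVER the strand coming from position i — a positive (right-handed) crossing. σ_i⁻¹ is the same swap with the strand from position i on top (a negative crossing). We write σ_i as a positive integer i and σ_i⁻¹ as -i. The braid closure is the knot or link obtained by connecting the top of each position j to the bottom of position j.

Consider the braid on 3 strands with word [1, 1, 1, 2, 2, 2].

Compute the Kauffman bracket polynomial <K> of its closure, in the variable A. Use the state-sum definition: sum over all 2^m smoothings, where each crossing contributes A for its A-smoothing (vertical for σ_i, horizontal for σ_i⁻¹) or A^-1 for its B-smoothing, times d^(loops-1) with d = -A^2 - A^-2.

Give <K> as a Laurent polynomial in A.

A^10 + 2*A^2 - 2*A^-2 + A^-6 - 2*A^-10 + A^-14

Derivation:
Braid: s1 s1 s1 s2 s2 s2 on 3 strands, 6 crossings.
Writhe w = (#positive) - (#negative) = 6 - 0 = 6.
Computing the Kauffman bracket via state sum. There are 2^6 = 64 states.
Each crossing splits two ways (0=vertical, 1=horizontal). The state's weight is A^(#A-smoothings - #B-smoothings) * d^(loops - 1).
Tabulate the states by total A-exponent and number of loops L (A-exp: L × count):
  A^6: L=3 ×1
  A^4: L=2 ×6
  A^2: L=1 ×9, L=3 ×6
  A^0: L=2 ×18, L=4 ×2
  A^-2: L=3 ×15
  A^-4: L=4 ×6
  A^-6: L=5 ×1
Each group contributes A^e * Σ count * d^(L-1):
Powers of d = -A^2 - A^-2: d^2 = A^4 + 2 + A^-4; d^3 = -A^6 - 3*A^2 - 3*A^-2 - A^-6; d^4 = A^8 + 4*A^4 + 6 + 4*A^-4 + A^-8.
  A^6 * (d^2) = A^10 + 2*A^6 + A^2
  A^4 * (6*d) = -6*A^6 - 6*A^2
  A^2 * (9 + 6*d^2) = 6*A^6 + 21*A^2 + 6*A^-2
  A^0 * (18*d + 2*d^3) = -2*A^6 - 24*A^2 - 24*A^-2 - 2*A^-6
  A^-2 * (15*d^2) = 15*A^2 + 30*A^-2 + 15*A^-6
  A^-4 * (6*d^3) = -6*A^2 - 18*A^-2 - 18*A^-6 - 6*A^-10
  A^-6 * (d^4) = A^2 + 4*A^-2 + 6*A^-6 + 4*A^-10 + A^-14
Summing the groups: <K> = A^10 + 2*A^2 - 2*A^-2 + A^-6 - 2*A^-10 + A^-14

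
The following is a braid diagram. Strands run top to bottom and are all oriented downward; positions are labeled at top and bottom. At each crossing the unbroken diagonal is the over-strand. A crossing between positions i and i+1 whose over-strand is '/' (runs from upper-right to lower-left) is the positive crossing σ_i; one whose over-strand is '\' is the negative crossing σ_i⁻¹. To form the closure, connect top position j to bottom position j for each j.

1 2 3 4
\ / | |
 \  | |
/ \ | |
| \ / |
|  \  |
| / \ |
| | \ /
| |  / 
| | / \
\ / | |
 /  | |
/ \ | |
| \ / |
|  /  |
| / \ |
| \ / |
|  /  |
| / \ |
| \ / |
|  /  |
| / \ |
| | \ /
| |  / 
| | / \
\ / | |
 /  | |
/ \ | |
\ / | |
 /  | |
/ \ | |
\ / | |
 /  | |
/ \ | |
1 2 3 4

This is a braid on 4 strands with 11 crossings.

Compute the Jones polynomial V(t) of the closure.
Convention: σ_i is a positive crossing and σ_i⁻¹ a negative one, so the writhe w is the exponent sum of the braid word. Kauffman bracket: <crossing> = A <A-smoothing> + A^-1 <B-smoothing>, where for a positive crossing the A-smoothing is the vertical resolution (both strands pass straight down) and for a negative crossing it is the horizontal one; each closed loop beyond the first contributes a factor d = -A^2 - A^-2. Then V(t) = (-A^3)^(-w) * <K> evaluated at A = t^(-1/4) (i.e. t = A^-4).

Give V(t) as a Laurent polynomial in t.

Reading the diagram top to bottom ('/'-over between positions i,i+1 = s_i, '\'-over = s_i^-1): braid word = s1^-1 s2^-1 s3 s1 s2 s2 s2 s3 s1 s1 s1.
The presented braid s1^-1 s2^-1 s3 s1 s2 s2 s2 s3 s1 s1 s1 on 4 strands reduces by inverse Markov moves (closure unchanged at each step):
  Deconjugate: the word is γ·β·γ⁻¹ with γ = s1^-1 (prefix) and γ⁻¹ = s1 (suffix); strip both.
Reduced to β = s2^-1 s3 s1 s2 s2 s2 s3 s1 s1 on 4 strands, 9 crossings.
Compute on β:
Braid: s2^-1 s3 s1 s2 s2 s2 s3 s1 s1 on 4 strands, 9 crossings.
Writhe w = (#positive) - (#negative) = 8 - 1 = 7.
State-sum expansion of <K>. There are 2^9 = 512 states.
For each crossing: s=0 is the vertical smoothing, s=1 horizontal. Crossing k contributes A^(sign_k * (1 - 2*s_k)); loop factor d = -A^2 - A^-2.
Tabulate the states by total A-exponent and number of loops L (A-exp: L × count):
  A^9: L=3 ×1
  A^7: L=2 ×5, L=4 ×4
  A^5: L=1 ×6, L=3 ×27, L=5 ×3
  A^3: L=2 ×57, L=4 ×26, L=6 ×1
  A^1: L=1 ×39, L=3 ×77, L=5 ×10
  A^-1: L=2 ×81, L=4 ×44, L=6 ×1
  A^-3: L=3 ×73, L=5 ×11
  A^-5: L=4 ×35, L=6 ×1
  A^-7: L=5 ×9
  A^-9: L=6 ×1
Each group contributes A^e * Σ count * d^(L-1):
Powers of d = -A^2 - A^-2: d^2 = A^4 + 2 + A^-4; d^3 = -A^6 - 3*A^2 - 3*A^-2 - A^-6; d^4 = A^8 + 4*A^4 + 6 + 4*A^-4 + A^-8; d^5 = -A^10 - 5*A^6 - 10*A^2 - 10*A^-2 - 5*A^-6 - A^-10.
  A^9 * (d^2) = A^13 + 2*A^9 + A^5
  A^7 * (5*d + 4*d^3) = -4*A^13 - 17*A^9 - 17*A^5 - 4*A
  A^5 * (6 + 27*d^2 + 3*d^4) = 3*A^13 + 39*A^9 + 78*A^5 + 39*A + 3*A^-3
  A^3 * (57*d + 26*d^3 + d^5) = -A^13 - 31*A^9 - 145*A^5 - 145*A - 31*A^-3 - A^-7
  A^1 * (39 + 77*d^2 + 10*d^4) = 10*A^9 + 117*A^5 + 253*A + 117*A^-3 + 10*A^-7
  A^-1 * (81*d + 44*d^3 + d^5) = -A^9 - 49*A^5 - 223*A - 223*A^-3 - 49*A^-7 - A^-11
  A^-3 * (73*d^2 + 11*d^4) = 11*A^5 + 117*A + 212*A^-3 + 117*A^-7 + 11*A^-11
  A^-5 * (35*d^3 + d^5) = -A^5 - 40*A - 115*A^-3 - 115*A^-7 - 40*A^-11 - A^-15
  A^-7 * (9*d^4) = 9*A + 36*A^-3 + 54*A^-7 + 36*A^-11 + 9*A^-15
  A^-9 * (d^5) = -A - 5*A^-3 - 10*A^-7 - 10*A^-11 - 5*A^-15 - A^-19
Summing the groups: <K> = -A^13 + 2*A^9 - 5*A^5 + 5*A - 6*A^-3 + 6*A^-7 - 4*A^-11 + 3*A^-15 - A^-19
Normalise by the writhe: (-A^3)^(-w) = (-A^3)^(-7) = -A^-21, so f(A) = -A^-21 * <K> = A^-8 - 2*A^-12 + 5*A^-16 - 5*A^-20 + 6*A^-24 - 6*A^-28 + 4*A^-32 - 3*A^-36 + A^-40.
Substitute A = t^(-1/4), i.e. A^e → t^(-e/4): V(t) = t^10 - 3*t^9 + 4*t^8 - 6*t^7 + 6*t^6 - 5*t^5 + 5*t^4 - 2*t^3 + t^2

Answer: t^10 - 3*t^9 + 4*t^8 - 6*t^7 + 6*t^6 - 5*t^5 + 5*t^4 - 2*t^3 + t^2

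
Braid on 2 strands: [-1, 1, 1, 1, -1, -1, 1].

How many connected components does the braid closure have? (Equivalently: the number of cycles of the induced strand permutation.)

1

Derivation:
Track the strand permutation on 2 strands, starting from identity.
  step 1: s1^-1 swaps positions 1,2 -> [2 1]
  step 2: s1 swaps positions 1,2 -> [1 2]
  step 3: s1 swaps positions 1,2 -> [2 1]
  step 4: s1 swaps positions 1,2 -> [1 2]
  step 5: s1^-1 swaps positions 1,2 -> [2 1]
  step 6: s1^-1 swaps positions 1,2 -> [1 2]
  step 7: s1 swaps positions 1,2 -> [2 1]
Final permutation (position -> original strand): [2 1]
Closure components = cycle count of this permutation = 1.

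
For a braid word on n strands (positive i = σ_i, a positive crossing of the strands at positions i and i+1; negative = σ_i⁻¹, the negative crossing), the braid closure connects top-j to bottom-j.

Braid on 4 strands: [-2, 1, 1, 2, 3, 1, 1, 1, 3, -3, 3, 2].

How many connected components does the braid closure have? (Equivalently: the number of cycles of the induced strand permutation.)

2

Derivation:
Track the strand permutation on 4 strands, starting from identity.
  step 1: s2^-1 swaps positions 2,3 -> [1 3 2 4]
  step 2: s1 swaps positions 1,2 -> [3 1 2 4]
  step 3: s1 swaps positions 1,2 -> [1 3 2 4]
  step 4: s2 swaps positions 2,3 -> [1 2 3 4]
  step 5: s3 swaps positions 3,4 -> [1 2 4 3]
  step 6: s1 swaps positions 1,2 -> [2 1 4 3]
  step 7: s1 swaps positions 1,2 -> [1 2 4 3]
  step 8: s1 swaps positions 1,2 -> [2 1 4 3]
  step 9: s3 swaps positions 3,4 -> [2 1 3 4]
  step 10: s3^-1 swaps positions 3,4 -> [2 1 4 3]
  step 11: s3 swaps positions 3,4 -> [2 1 3 4]
  step 12: s2 swaps positions 2,3 -> [2 3 1 4]
Final permutation (position -> original strand): [2 3 1 4]
Closure components = cycle count of this permutation = 2.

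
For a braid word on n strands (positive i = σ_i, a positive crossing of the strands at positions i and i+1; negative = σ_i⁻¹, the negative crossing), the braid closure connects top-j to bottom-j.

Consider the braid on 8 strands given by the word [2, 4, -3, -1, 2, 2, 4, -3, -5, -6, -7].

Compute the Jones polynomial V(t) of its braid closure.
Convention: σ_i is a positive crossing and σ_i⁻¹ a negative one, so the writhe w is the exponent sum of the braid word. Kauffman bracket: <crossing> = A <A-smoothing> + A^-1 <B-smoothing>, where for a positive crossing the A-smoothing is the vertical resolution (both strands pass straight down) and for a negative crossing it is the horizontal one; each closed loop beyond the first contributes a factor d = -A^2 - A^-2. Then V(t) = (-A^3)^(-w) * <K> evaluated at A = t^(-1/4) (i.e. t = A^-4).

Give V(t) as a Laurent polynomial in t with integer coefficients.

-t^6 + 2*t^5 - 3*t^4 + 4*t^3 - 3*t^2 + 3*t - 2 + t^-1

Derivation:
The presented braid s2 s4 s3^-1 s1^-1 s2 s2 s4 s3^-1 s5^-1 s6^-1 s7^-1 on 8 strands reduces by inverse Markov moves (closure unchanged at each step):
  Destabilize: the word has the form β·s7^-1 where s7^-1 occurs only as the final letter (β ∈ B_7); drop it and the last strand → 7 strands.
  Destabilize: the word has the form β·s6^-1 where s6^-1 occurs only as the final letter (β ∈ B_6); drop it and the last strand → 6 strands.
  Destabilize: the word has the form β·s5^-1 where s5^-1 occurs only as the final letter (β ∈ B_5); drop it and the last strand → 5 strands.
Reduced to β = s2 s4 s3^-1 s1^-1 s2 s2 s4 s3^-1 on 5 strands, 8 crossings.
Compute on β:
Braid: s2 s4 s3^-1 s1^-1 s2 s2 s4 s3^-1 on 5 strands, 8 crossings.
Writhe w = (#positive) - (#negative) = 5 - 3 = 2.
Enumerate smoothing states for the bracket polynomial. There are 2^8 = 256 states.
Smooth each crossing (0=||, 1=⌣⌢); contribution A^(Σ sign_k(1-2s_k)) * d^(L-1).
Tabulate the states by total A-exponent and number of loops L (A-exp: L × count):
  A^8: L=4 ×1
  A^6: L=3 ×7, L=5 ×1
  A^4: L=2 ×19, L=4 ×9
  A^2: L=1 ×19, L=3 ×35, L=5 ×2
  A^0: L=2 ×48, L=4 ×22
  A^-2: L=3 ×49, L=5 ×7
  A^-4: L=4 ×27, L=6 ×1
  A^-6: L=5 ×8
  A^-8: L=6 ×1
Each group contributes A^e * Σ count * d^(L-1):
Powers of d = -A^2 - A^-2: d^2 = A^4 + 2 + A^-4; d^3 = -A^6 - 3*A^2 - 3*A^-2 - A^-6; d^4 = A^8 + 4*A^4 + 6 + 4*A^-4 + A^-8; d^5 = -A^10 - 5*A^6 - 10*A^2 - 10*A^-2 - 5*A^-6 - A^-10.
  A^8 * (d^3) = -A^14 - 3*A^10 - 3*A^6 - A^2
  A^6 * (7*d^2 + d^4) = A^14 + 11*A^10 + 20*A^6 + 11*A^2 + A^-2
  A^4 * (19*d + 9*d^3) = -9*A^10 - 46*A^6 - 46*A^2 - 9*A^-2
  A^2 * (19 + 35*d^2 + 2*d^4) = 2*A^10 + 43*A^6 + 101*A^2 + 43*A^-2 + 2*A^-6
  A^0 * (48*d + 22*d^3) = -22*A^6 - 114*A^2 - 114*A^-2 - 22*A^-6
  A^-2 * (49*d^2 + 7*d^4) = 7*A^6 + 77*A^2 + 140*A^-2 + 77*A^-6 + 7*A^-10
  A^-4 * (27*d^3 + d^5) = -A^6 - 32*A^2 - 91*A^-2 - 91*A^-6 - 32*A^-10 - A^-14
  A^-6 * (8*d^4) = 8*A^2 + 32*A^-2 + 48*A^-6 + 32*A^-10 + 8*A^-14
  A^-8 * (d^5) = -A^2 - 5*A^-2 - 10*A^-6 - 10*A^-10 - 5*A^-14 - A^-18
Summing the groups: <K> = A^10 - 2*A^6 + 3*A^2 - 3*A^-2 + 4*A^-6 - 3*A^-10 + 2*A^-14 - A^-18
Normalise by the writhe: (-A^3)^(-w) = (-A^3)^(-2) = A^-6, so f(A) = A^-6 * <K> = A^4 - 2 + 3*A^-4 - 3*A^-8 + 4*A^-12 - 3*A^-16 + 2*A^-20 - A^-24.
Substitute A = t^(-1/4), i.e. A^e → t^(-e/4): V(t) = -t^6 + 2*t^5 - 3*t^4 + 4*t^3 - 3*t^2 + 3*t - 2 + t^-1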